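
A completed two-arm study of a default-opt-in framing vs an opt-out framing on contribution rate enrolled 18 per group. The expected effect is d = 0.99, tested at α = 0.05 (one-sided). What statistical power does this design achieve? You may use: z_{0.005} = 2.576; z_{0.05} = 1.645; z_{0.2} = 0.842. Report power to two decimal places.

For two equal groups, power = Φ(d·√(n/2) − z_{α}).
d·√(n/2) = 0.99 × √(18/2) = 0.99 × 3.000 = 2.970.
z_β = 2.970 − 1.645 = 1.325.
Power = Φ(1.325) = 0.907.

power ≈ 0.91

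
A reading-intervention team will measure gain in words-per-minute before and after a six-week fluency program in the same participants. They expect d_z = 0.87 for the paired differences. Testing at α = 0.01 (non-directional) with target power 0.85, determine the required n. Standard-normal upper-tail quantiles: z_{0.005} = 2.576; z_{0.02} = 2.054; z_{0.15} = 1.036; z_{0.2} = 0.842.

For a paired (one-sample on differences) test: n = ((z_{α/2} + z_β) / d)².
z_{α/2} + z_β = 2.576 + 1.036 = 3.612.
n = (3.612 / 0.87)² = 4.152² = 17.24.
Round up.

n = 18 pairs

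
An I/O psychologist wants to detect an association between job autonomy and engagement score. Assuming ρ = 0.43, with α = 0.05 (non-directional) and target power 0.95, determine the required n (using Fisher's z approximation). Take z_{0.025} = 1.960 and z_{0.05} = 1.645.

n = 65

Fisher's z: C = ½·ln((1+r)/(1−r)) = ½·ln(2.5088) = 0.4599.
n = ((z_{α/2} + z_β)/C)² + 3.
(1.960 + 1.645) / 0.4599 = 3.605 / 0.4599 = 7.839.
n = 7.839² + 3 = 61.44 + 3 = 64.4.
Round up.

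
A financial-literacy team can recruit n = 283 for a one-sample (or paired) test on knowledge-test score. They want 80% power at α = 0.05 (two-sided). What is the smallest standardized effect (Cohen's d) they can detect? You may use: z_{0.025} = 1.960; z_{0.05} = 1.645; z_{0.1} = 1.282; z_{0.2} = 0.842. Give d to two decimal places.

For a single sample (or paired design) of n = 283: d_min = (z_{α/2} + z_β)/√n.
z-sum = 1.960 + 0.842 = 2.802.
d_min = 2.802 / √283 = 2.802 / 16.823 = 0.167.

d_min ≈ 0.17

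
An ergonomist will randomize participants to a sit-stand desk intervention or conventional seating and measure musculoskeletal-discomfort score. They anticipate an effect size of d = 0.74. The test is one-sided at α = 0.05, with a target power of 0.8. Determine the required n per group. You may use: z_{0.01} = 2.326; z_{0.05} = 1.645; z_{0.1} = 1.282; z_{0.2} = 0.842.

For two independent groups with equal n: n = 2·((z_{α} + z_β) / d)².
z_{α} + z_β = 1.645 + 0.842 = 2.487.
n = 2 × (2.487 / 0.74)² = 2 × 3.361² = 2 × 11.30 = 22.6.
Round up to the next whole participant.

n = 23 per group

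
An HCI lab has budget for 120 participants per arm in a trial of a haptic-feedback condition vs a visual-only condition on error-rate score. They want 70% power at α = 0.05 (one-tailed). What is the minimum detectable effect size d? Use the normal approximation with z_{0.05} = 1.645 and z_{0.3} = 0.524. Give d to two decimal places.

d_min ≈ 0.28

For two independent groups of n = 120 each: d_min = (z_{α} + z_β)·√(2/n).
z-sum = 1.645 + 0.524 = 2.169.
d_min = 2.169 × √(2/120) = 2.169 × 0.1291 = 0.280.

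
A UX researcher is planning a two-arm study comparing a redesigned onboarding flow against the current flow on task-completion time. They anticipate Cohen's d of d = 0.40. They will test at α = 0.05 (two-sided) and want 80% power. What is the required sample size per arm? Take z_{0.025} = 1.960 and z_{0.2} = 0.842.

For two independent groups with equal n: n = 2·((z_{α/2} + z_β) / d)².
z_{α/2} + z_β = 1.960 + 0.842 = 2.802.
n = 2 × (2.802 / 0.40)² = 2 × 7.005² = 2 × 49.07 = 98.1.
Round up to the next whole participant.

n = 99 per group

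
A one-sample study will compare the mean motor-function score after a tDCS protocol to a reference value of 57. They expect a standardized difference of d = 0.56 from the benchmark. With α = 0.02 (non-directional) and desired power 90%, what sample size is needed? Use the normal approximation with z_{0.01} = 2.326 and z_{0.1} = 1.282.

n = 42

For a one-sample test: n = ((z_{α/2} + z_β) / d)².
z_{α/2} + z_β = 2.326 + 1.282 = 3.608.
n = (3.608 / 0.56)² = 6.443² = 41.51.
Round up.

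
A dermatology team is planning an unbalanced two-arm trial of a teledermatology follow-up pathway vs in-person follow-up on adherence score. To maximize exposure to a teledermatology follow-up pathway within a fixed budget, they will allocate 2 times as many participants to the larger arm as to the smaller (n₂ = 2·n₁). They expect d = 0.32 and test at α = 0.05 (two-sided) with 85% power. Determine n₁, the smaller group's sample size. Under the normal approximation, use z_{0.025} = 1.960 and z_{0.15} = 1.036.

With allocation ratio k = n₂/n₁ = 2, Var(x̄₁−x̄₂) = σ²(1/n₁ + 1/(k·n₁)) = σ²·(k+1)/(k·n₁).
So n₁ = (1 + 1/k)·((z_{α/2} + z_β)/d)² = 1.500 × (2.996/0.32)².
n₁ = 1.500 × 87.66 = 131.5.
Round up: n₁ = 132, giving n₂ = 2 × 132 = 264.

n₁ = 132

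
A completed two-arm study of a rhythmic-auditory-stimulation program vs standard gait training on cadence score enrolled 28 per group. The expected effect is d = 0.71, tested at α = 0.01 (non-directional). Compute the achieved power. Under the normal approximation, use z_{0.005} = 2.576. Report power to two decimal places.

For two equal groups, power = Φ(d·√(n/2) − z_{α/2}).
d·√(n/2) = 0.71 × √(28/2) = 0.71 × 3.742 = 2.657.
z_β = 2.657 − 2.576 = 0.081.
Power = Φ(0.081) = 0.532.

power ≈ 0.53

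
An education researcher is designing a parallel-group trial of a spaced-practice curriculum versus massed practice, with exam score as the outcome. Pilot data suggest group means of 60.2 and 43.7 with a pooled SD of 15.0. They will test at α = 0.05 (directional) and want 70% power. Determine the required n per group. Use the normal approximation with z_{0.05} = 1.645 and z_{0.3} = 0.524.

n = 8 per group

Cohen's d = |M₁ − M₂| / SD_pooled = |60.2 − 43.7| / 15.0 = 16.5 / 15.0 = 1.100.
For two independent groups with equal n: n = 2·((z_{α} + z_β) / d)².
z_{α} + z_β = 1.645 + 0.524 = 2.169.
n = 2 × (2.169 / 1.100)² = 2 × 1.972² = 2 × 3.89 = 7.8.
Round up to the next whole participant.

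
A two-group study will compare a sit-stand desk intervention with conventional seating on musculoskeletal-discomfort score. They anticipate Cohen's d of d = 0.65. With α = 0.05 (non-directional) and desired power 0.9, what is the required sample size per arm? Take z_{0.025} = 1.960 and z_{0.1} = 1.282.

n = 50 per group

For two independent groups with equal n: n = 2·((z_{α/2} + z_β) / d)².
z_{α/2} + z_β = 1.960 + 1.282 = 3.242.
n = 2 × (3.242 / 0.65)² = 2 × 4.988² = 2 × 24.88 = 49.8.
Round up to the next whole participant.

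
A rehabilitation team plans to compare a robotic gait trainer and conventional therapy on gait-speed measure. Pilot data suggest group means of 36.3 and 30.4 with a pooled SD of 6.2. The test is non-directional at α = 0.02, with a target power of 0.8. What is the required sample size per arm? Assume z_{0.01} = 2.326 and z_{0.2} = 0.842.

Cohen's d = |M₁ − M₂| / SD_pooled = |36.3 − 30.4| / 6.2 = 5.9 / 6.2 = 0.952.
For two independent groups with equal n: n = 2·((z_{α/2} + z_β) / d)².
z_{α/2} + z_β = 2.326 + 0.842 = 3.168.
n = 2 × (3.168 / 0.952)² = 2 × 3.328² = 2 × 11.07 = 22.1.
Round up to the next whole participant.

n = 23 per group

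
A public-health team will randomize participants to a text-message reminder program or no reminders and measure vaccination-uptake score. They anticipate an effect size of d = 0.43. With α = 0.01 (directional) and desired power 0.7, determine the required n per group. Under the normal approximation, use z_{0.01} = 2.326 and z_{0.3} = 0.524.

For two independent groups with equal n: n = 2·((z_{α} + z_β) / d)².
z_{α} + z_β = 2.326 + 0.524 = 2.850.
n = 2 × (2.850 / 0.43)² = 2 × 6.628² = 2 × 43.93 = 87.9.
Round up to the next whole participant.

n = 88 per group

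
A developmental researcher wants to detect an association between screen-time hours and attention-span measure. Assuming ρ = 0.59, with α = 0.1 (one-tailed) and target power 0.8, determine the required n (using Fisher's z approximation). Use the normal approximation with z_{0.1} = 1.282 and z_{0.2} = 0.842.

n = 13

Fisher's z: C = ½·ln((1+r)/(1−r)) = ½·ln(3.8780) = 0.6777.
n = ((z_{α} + z_β)/C)² + 3.
(1.282 + 0.842) / 0.6777 = 2.124 / 0.6777 = 3.134.
n = 3.134² + 3 = 9.82 + 3 = 12.8.
Round up.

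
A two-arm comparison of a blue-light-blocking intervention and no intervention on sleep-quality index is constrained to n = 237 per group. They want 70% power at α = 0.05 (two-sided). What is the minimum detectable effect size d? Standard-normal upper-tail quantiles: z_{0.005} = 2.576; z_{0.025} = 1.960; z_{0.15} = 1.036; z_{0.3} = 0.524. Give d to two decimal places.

For two independent groups of n = 237 each: d_min = (z_{α/2} + z_β)·√(2/n).
z-sum = 1.960 + 0.524 = 2.484.
d_min = 2.484 × √(2/237) = 2.484 × 0.0919 = 0.228.

d_min ≈ 0.23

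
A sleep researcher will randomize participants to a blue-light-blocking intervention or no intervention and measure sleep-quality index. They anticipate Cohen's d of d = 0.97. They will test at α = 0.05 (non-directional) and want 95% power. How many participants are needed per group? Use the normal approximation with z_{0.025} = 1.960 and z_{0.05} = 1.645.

For two independent groups with equal n: n = 2·((z_{α/2} + z_β) / d)².
z_{α/2} + z_β = 1.960 + 1.645 = 3.605.
n = 2 × (3.605 / 0.97)² = 2 × 3.716² = 2 × 13.81 = 27.6.
Round up to the next whole participant.

n = 28 per group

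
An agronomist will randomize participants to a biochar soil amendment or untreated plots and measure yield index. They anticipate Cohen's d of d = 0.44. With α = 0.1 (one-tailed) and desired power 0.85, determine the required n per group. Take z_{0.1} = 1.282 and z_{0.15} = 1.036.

n = 56 per group

For two independent groups with equal n: n = 2·((z_{α} + z_β) / d)².
z_{α} + z_β = 1.282 + 1.036 = 2.318.
n = 2 × (2.318 / 0.44)² = 2 × 5.268² = 2 × 27.75 = 55.5.
Round up to the next whole participant.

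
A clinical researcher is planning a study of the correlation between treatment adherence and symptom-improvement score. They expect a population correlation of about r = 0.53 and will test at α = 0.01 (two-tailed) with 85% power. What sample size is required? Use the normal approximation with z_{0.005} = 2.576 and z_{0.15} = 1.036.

Fisher's z: C = ½·ln((1+r)/(1−r)) = ½·ln(3.2553) = 0.5901.
n = ((z_{α/2} + z_β)/C)² + 3.
(2.576 + 1.036) / 0.5901 = 3.612 / 0.5901 = 6.121.
n = 6.121² + 3 = 37.47 + 3 = 40.5.
Round up.

n = 41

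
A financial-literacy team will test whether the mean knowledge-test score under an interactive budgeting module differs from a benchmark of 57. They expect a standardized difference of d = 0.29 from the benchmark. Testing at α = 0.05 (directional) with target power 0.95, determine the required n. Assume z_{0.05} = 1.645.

For a one-sample test: n = ((z_{α} + z_β) / d)².
z_{α} + z_β = 1.645 + 1.645 = 3.290.
n = (3.290 / 0.29)² = 11.345² = 128.71.
Round up.

n = 129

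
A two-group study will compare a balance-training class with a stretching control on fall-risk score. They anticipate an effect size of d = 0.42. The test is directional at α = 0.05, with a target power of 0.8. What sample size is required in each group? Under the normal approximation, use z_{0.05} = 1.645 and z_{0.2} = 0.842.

For two independent groups with equal n: n = 2·((z_{α} + z_β) / d)².
z_{α} + z_β = 1.645 + 0.842 = 2.487.
n = 2 × (2.487 / 0.42)² = 2 × 5.921² = 2 × 35.06 = 70.1.
Round up to the next whole participant.

n = 71 per group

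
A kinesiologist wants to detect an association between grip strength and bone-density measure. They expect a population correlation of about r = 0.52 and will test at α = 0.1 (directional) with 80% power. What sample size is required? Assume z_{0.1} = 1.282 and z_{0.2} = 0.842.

n = 17

Fisher's z: C = ½·ln((1+r)/(1−r)) = ½·ln(3.1667) = 0.5763.
n = ((z_{α} + z_β)/C)² + 3.
(1.282 + 0.842) / 0.5763 = 2.124 / 0.5763 = 3.686.
n = 3.686² + 3 = 13.58 + 3 = 16.6.
Round up.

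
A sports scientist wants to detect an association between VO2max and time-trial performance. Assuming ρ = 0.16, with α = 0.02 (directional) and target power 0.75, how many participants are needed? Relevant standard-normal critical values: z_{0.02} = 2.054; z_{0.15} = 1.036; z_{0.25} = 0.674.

n = 289

Fisher's z: C = ½·ln((1+r)/(1−r)) = ½·ln(1.3810) = 0.1614.
n = ((z_{α} + z_β)/C)² + 3.
(2.054 + 0.674) / 0.1614 = 2.728 / 0.1614 = 16.902.
n = 16.902² + 3 = 285.68 + 3 = 288.7.
Round up.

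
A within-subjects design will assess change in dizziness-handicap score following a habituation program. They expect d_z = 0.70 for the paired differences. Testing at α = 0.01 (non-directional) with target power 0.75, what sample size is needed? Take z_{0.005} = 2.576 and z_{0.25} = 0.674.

For a paired (one-sample on differences) test: n = ((z_{α/2} + z_β) / d)².
z_{α/2} + z_β = 2.576 + 0.674 = 3.250.
n = (3.250 / 0.70)² = 4.643² = 21.56.
Round up.

n = 22 pairs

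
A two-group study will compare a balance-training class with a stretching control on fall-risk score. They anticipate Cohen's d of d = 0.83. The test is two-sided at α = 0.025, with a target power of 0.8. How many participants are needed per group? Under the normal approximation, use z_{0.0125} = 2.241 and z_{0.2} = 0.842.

n = 28 per group

For two independent groups with equal n: n = 2·((z_{α/2} + z_β) / d)².
z_{α/2} + z_β = 2.241 + 0.842 = 3.083.
n = 2 × (3.083 / 0.83)² = 2 × 3.714² = 2 × 13.80 = 27.6.
Round up to the next whole participant.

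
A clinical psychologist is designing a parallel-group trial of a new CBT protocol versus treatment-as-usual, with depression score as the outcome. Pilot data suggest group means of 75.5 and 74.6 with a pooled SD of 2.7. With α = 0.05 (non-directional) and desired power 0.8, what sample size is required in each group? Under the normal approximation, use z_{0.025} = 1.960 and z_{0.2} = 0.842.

Cohen's d = |M₁ − M₂| / SD_pooled = |75.5 − 74.6| / 2.7 = 0.9 / 2.7 = 0.333.
For two independent groups with equal n: n = 2·((z_{α/2} + z_β) / d)².
z_{α/2} + z_β = 1.960 + 0.842 = 2.802.
n = 2 × (2.802 / 0.333)² = 2 × 8.414² = 2 × 70.80 = 141.6.
Round up to the next whole participant.

n = 142 per group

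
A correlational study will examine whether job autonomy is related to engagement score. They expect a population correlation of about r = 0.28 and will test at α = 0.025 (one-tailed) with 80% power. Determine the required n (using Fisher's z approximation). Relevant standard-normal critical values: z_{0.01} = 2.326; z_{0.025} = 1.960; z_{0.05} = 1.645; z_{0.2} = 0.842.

n = 98

Fisher's z: C = ½·ln((1+r)/(1−r)) = ½·ln(1.7778) = 0.2877.
n = ((z_{α} + z_β)/C)² + 3.
(1.960 + 0.842) / 0.2877 = 2.802 / 0.2877 = 9.739.
n = 9.739² + 3 = 94.85 + 3 = 97.9.
Round up.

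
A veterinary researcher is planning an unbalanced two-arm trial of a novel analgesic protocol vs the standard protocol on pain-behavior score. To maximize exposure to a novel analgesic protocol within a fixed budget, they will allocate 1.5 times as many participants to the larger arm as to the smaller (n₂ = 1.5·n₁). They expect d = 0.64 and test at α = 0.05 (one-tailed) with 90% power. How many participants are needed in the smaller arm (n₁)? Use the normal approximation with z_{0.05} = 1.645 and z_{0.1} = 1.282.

With allocation ratio k = n₂/n₁ = 1.5, Var(x̄₁−x̄₂) = σ²(1/n₁ + 1/(k·n₁)) = σ²·(k+1)/(k·n₁).
So n₁ = (1 + 1/k)·((z_{α} + z_β)/d)² = 1.667 × (2.927/0.64)².
n₁ = 1.667 × 20.92 = 34.9.
Round up: n₁ = 35, giving n₂ = ⌈1.5 × 35⌉ = ⌈52.5⌉ = 53.

n₁ = 35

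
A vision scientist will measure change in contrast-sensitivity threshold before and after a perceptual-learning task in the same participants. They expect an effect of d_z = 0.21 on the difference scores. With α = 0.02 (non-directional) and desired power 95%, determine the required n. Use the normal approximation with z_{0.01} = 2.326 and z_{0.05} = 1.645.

n = 358 pairs

For a paired (one-sample on differences) test: n = ((z_{α/2} + z_β) / d)².
z_{α/2} + z_β = 2.326 + 1.645 = 3.971.
n = (3.971 / 0.21)² = 18.910² = 357.57.
Round up.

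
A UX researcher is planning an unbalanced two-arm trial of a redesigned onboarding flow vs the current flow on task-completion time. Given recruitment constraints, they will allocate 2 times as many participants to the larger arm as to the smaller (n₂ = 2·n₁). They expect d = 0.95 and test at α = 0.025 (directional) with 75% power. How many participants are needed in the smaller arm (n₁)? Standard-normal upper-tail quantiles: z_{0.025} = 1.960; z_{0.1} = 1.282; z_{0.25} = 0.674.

With allocation ratio k = n₂/n₁ = 2, Var(x̄₁−x̄₂) = σ²(1/n₁ + 1/(k·n₁)) = σ²·(k+1)/(k·n₁).
So n₁ = (1 + 1/k)·((z_{α} + z_β)/d)² = 1.500 × (2.634/0.95)².
n₁ = 1.500 × 7.69 = 11.5.
Round up: n₁ = 12, giving n₂ = 2 × 12 = 24.

n₁ = 12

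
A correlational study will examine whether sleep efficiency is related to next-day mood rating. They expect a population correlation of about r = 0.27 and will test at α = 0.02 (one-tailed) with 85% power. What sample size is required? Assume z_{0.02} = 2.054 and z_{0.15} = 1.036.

n = 128

Fisher's z: C = ½·ln((1+r)/(1−r)) = ½·ln(1.7397) = 0.2769.
n = ((z_{α} + z_β)/C)² + 3.
(2.054 + 1.036) / 0.2769 = 3.090 / 0.2769 = 11.159.
n = 11.159² + 3 = 124.53 + 3 = 127.5.
Round up.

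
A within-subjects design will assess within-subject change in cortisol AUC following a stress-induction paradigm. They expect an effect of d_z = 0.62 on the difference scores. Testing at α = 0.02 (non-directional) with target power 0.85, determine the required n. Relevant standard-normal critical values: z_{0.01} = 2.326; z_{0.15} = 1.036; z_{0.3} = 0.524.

For a paired (one-sample on differences) test: n = ((z_{α/2} + z_β) / d)².
z_{α/2} + z_β = 2.326 + 1.036 = 3.362.
n = (3.362 / 0.62)² = 5.423² = 29.40.
Round up.

n = 30 pairs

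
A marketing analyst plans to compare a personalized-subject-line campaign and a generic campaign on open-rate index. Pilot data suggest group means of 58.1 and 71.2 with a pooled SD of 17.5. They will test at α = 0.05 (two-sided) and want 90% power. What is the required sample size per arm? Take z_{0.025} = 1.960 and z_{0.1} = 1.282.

n = 38 per group

Cohen's d = |M₁ − M₂| / SD_pooled = |58.1 − 71.2| / 17.5 = 13.1 / 17.5 = 0.749.
For two independent groups with equal n: n = 2·((z_{α/2} + z_β) / d)².
z_{α/2} + z_β = 1.960 + 1.282 = 3.242.
n = 2 × (3.242 / 0.749)² = 2 × 4.328² = 2 × 18.74 = 37.5.
Round up to the next whole participant.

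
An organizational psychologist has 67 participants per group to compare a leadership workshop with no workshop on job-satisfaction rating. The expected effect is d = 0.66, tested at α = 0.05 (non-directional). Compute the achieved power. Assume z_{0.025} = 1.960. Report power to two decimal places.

power ≈ 0.97

For two equal groups, power = Φ(d·√(n/2) − z_{α/2}).
d·√(n/2) = 0.66 × √(67/2) = 0.66 × 5.788 = 3.820.
z_β = 3.820 − 1.960 = 1.860.
Power = Φ(1.860) = 0.969.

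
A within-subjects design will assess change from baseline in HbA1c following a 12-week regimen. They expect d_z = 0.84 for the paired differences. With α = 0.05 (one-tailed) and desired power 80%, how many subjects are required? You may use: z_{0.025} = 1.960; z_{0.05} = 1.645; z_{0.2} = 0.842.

For a paired (one-sample on differences) test: n = ((z_{α} + z_β) / d)².
z_{α} + z_β = 1.645 + 0.842 = 2.487.
n = (2.487 / 0.84)² = 2.961² = 8.77.
Round up.

n = 9 pairs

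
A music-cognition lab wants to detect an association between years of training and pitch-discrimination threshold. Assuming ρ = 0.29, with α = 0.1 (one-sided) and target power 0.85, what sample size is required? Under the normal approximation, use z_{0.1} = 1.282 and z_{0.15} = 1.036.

Fisher's z: C = ½·ln((1+r)/(1−r)) = ½·ln(1.8169) = 0.2986.
n = ((z_{α} + z_β)/C)² + 3.
(1.282 + 1.036) / 0.2986 = 2.318 / 0.2986 = 7.763.
n = 7.763² + 3 = 60.26 + 3 = 63.3.
Round up.

n = 64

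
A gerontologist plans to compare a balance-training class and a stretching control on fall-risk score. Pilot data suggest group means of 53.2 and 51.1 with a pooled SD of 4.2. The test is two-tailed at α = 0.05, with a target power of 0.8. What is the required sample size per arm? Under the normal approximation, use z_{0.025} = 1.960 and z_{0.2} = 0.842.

n = 63 per group

Cohen's d = |M₁ − M₂| / SD_pooled = |53.2 − 51.1| / 4.2 = 2.1 / 4.2 = 0.500.
For two independent groups with equal n: n = 2·((z_{α/2} + z_β) / d)².
z_{α/2} + z_β = 1.960 + 0.842 = 2.802.
n = 2 × (2.802 / 0.500)² = 2 × 5.604² = 2 × 31.40 = 62.8.
Round up to the next whole participant.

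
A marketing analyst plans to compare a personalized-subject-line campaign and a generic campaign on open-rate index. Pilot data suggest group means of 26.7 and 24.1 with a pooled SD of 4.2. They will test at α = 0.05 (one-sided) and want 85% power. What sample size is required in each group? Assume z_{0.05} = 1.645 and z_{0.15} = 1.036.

n = 38 per group

Cohen's d = |M₁ − M₂| / SD_pooled = |26.7 − 24.1| / 4.2 = 2.6 / 4.2 = 0.619.
For two independent groups with equal n: n = 2·((z_{α} + z_β) / d)².
z_{α} + z_β = 1.645 + 1.036 = 2.681.
n = 2 × (2.681 / 0.619)² = 2 × 4.331² = 2 × 18.76 = 37.5.
Round up to the next whole participant.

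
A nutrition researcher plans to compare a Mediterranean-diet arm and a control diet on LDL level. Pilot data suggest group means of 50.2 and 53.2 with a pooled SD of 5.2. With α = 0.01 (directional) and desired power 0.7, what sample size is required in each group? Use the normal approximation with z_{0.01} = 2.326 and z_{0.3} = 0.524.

n = 49 per group

Cohen's d = |M₁ − M₂| / SD_pooled = |50.2 − 53.2| / 5.2 = 3.0 / 5.2 = 0.577.
For two independent groups with equal n: n = 2·((z_{α} + z_β) / d)².
z_{α} + z_β = 2.326 + 0.524 = 2.850.
n = 2 × (2.850 / 0.577)² = 2 × 4.939² = 2 × 24.40 = 48.8.
Round up to the next whole participant.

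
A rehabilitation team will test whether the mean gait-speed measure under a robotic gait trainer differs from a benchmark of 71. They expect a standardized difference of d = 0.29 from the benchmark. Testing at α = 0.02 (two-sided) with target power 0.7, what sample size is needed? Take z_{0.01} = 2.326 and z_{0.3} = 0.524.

For a one-sample test: n = ((z_{α/2} + z_β) / d)².
z_{α/2} + z_β = 2.326 + 0.524 = 2.850.
n = (2.850 / 0.29)² = 9.828² = 96.58.
Round up.

n = 97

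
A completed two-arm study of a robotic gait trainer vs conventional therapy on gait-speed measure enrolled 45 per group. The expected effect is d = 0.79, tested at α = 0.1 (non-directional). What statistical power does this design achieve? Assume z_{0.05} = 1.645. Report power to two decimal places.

For two equal groups, power = Φ(d·√(n/2) − z_{α/2}).
d·√(n/2) = 0.79 × √(45/2) = 0.79 × 4.743 = 3.747.
z_β = 3.747 − 1.645 = 2.102.
Power = Φ(2.102) = 0.982.

power ≈ 0.98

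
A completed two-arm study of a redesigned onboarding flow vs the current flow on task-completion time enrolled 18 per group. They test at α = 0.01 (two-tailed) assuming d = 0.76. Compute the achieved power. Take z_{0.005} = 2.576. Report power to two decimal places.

For two equal groups, power = Φ(d·√(n/2) − z_{α/2}).
d·√(n/2) = 0.76 × √(18/2) = 0.76 × 3.000 = 2.280.
z_β = 2.280 − 2.576 = -0.296.
Power = Φ(-0.296) = 0.384.

power ≈ 0.38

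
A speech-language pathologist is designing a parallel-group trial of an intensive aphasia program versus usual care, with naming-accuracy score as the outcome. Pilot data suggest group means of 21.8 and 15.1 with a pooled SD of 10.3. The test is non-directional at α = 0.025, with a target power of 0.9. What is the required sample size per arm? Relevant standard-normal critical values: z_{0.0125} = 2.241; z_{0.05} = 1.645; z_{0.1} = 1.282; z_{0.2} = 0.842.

Cohen's d = |M₁ − M₂| / SD_pooled = |21.8 − 15.1| / 10.3 = 6.7 / 10.3 = 0.650.
For two independent groups with equal n: n = 2·((z_{α/2} + z_β) / d)².
z_{α/2} + z_β = 2.241 + 1.282 = 3.523.
n = 2 × (3.523 / 0.650)² = 2 × 5.420² = 2 × 29.38 = 58.8.
Round up to the next whole participant.

n = 59 per group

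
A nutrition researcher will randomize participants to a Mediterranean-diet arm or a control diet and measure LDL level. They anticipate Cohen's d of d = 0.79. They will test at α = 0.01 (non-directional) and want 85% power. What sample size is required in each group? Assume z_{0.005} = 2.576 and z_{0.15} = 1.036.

n = 42 per group

For two independent groups with equal n: n = 2·((z_{α/2} + z_β) / d)².
z_{α/2} + z_β = 2.576 + 1.036 = 3.612.
n = 2 × (3.612 / 0.79)² = 2 × 4.572² = 2 × 20.90 = 41.8.
Round up to the next whole participant.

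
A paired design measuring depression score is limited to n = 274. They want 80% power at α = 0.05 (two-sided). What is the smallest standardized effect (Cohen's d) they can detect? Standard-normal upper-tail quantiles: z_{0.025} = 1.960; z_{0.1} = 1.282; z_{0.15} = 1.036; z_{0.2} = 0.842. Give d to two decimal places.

d_min ≈ 0.17

For a single sample (or paired design) of n = 274: d_min = (z_{α/2} + z_β)/√n.
z-sum = 1.960 + 0.842 = 2.802.
d_min = 2.802 / √274 = 2.802 / 16.553 = 0.169.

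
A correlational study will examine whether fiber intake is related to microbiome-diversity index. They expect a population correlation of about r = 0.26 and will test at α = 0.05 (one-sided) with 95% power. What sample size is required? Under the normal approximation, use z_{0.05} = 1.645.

Fisher's z: C = ½·ln((1+r)/(1−r)) = ½·ln(1.7027) = 0.2661.
n = ((z_{α} + z_β)/C)² + 3.
(1.645 + 1.645) / 0.2661 = 3.290 / 0.2661 = 12.364.
n = 12.364² + 3 = 152.86 + 3 = 155.9.
Round up.

n = 156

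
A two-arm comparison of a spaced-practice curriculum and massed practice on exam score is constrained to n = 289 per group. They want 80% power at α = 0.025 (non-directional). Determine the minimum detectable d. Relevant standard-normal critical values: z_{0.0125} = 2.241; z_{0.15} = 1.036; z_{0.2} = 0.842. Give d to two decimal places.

d_min ≈ 0.26

For two independent groups of n = 289 each: d_min = (z_{α/2} + z_β)·√(2/n).
z-sum = 2.241 + 0.842 = 3.083.
d_min = 3.083 × √(2/289) = 3.083 × 0.0832 = 0.256.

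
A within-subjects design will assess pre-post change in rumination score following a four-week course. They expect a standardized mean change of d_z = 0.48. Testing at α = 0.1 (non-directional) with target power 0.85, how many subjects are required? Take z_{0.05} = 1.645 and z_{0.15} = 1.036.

n = 32 pairs

For a paired (one-sample on differences) test: n = ((z_{α/2} + z_β) / d)².
z_{α/2} + z_β = 1.645 + 1.036 = 2.681.
n = (2.681 / 0.48)² = 5.585² = 31.20.
Round up.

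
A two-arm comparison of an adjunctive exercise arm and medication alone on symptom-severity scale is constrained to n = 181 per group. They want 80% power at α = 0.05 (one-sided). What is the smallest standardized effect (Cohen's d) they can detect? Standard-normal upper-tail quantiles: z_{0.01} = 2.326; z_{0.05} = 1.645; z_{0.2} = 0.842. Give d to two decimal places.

For two independent groups of n = 181 each: d_min = (z_{α} + z_β)·√(2/n).
z-sum = 1.645 + 0.842 = 2.487.
d_min = 2.487 × √(2/181) = 2.487 × 0.1051 = 0.261.

d_min ≈ 0.26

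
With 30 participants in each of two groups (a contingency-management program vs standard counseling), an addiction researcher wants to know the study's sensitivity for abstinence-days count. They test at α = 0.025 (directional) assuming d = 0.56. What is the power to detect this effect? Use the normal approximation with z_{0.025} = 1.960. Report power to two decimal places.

For two equal groups, power = Φ(d·√(n/2) − z_{α}).
d·√(n/2) = 0.56 × √(30/2) = 0.56 × 3.873 = 2.169.
z_β = 2.169 − 1.960 = 0.209.
Power = Φ(0.209) = 0.583.

power ≈ 0.58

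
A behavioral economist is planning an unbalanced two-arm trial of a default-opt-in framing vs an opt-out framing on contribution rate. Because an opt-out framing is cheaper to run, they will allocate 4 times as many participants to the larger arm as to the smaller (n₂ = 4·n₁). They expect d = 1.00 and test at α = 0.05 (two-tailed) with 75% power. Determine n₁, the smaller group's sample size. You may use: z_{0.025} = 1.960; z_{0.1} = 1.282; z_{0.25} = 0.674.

n₁ = 9

With allocation ratio k = n₂/n₁ = 4, Var(x̄₁−x̄₂) = σ²(1/n₁ + 1/(k·n₁)) = σ²·(k+1)/(k·n₁).
So n₁ = (1 + 1/k)·((z_{α/2} + z_β)/d)² = 1.250 × (2.634/1.00)².
n₁ = 1.250 × 6.94 = 8.7.
Round up: n₁ = 9, giving n₂ = 4 × 9 = 36.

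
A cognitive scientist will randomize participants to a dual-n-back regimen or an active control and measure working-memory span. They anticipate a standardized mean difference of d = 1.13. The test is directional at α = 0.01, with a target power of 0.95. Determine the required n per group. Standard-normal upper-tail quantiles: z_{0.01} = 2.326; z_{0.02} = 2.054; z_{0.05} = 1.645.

For two independent groups with equal n: n = 2·((z_{α} + z_β) / d)².
z_{α} + z_β = 2.326 + 1.645 = 3.971.
n = 2 × (3.971 / 1.13)² = 2 × 3.514² = 2 × 12.35 = 24.7.
Round up to the next whole participant.

n = 25 per group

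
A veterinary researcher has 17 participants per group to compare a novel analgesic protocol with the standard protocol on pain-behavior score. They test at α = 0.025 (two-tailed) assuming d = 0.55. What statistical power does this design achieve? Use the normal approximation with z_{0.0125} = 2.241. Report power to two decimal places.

power ≈ 0.26

For two equal groups, power = Φ(d·√(n/2) − z_{α/2}).
d·√(n/2) = 0.55 × √(17/2) = 0.55 × 2.915 = 1.604.
z_β = 1.604 − 2.241 = -0.637.
Power = Φ(-0.637) = 0.262.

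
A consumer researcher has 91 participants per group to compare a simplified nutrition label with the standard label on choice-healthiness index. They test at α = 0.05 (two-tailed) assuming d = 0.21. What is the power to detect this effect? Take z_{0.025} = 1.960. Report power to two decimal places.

power ≈ 0.29

For two equal groups, power = Φ(d·√(n/2) − z_{α/2}).
d·√(n/2) = 0.21 × √(91/2) = 0.21 × 6.745 = 1.417.
z_β = 1.417 − 1.960 = -0.543.
Power = Φ(-0.543) = 0.293.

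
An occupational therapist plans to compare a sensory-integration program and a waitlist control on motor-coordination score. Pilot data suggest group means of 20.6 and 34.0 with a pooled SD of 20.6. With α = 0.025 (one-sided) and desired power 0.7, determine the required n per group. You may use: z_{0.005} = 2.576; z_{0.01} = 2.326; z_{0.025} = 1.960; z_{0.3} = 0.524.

n = 30 per group

Cohen's d = |M₁ − M₂| / SD_pooled = |20.6 − 34.0| / 20.6 = 13.4 / 20.6 = 0.650.
For two independent groups with equal n: n = 2·((z_{α} + z_β) / d)².
z_{α} + z_β = 1.960 + 0.524 = 2.484.
n = 2 × (2.484 / 0.650)² = 2 × 3.822² = 2 × 14.60 = 29.2.
Round up to the next whole participant.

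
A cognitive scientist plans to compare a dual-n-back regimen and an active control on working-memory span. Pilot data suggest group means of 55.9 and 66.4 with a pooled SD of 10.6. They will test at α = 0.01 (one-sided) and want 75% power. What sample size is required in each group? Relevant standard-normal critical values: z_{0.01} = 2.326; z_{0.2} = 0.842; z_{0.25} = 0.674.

Cohen's d = |M₁ − M₂| / SD_pooled = |55.9 − 66.4| / 10.6 = 10.5 / 10.6 = 0.991.
For two independent groups with equal n: n = 2·((z_{α} + z_β) / d)².
z_{α} + z_β = 2.326 + 0.674 = 3.000.
n = 2 × (3.000 / 0.991)² = 2 × 3.027² = 2 × 9.16 = 18.3.
Round up to the next whole participant.

n = 19 per group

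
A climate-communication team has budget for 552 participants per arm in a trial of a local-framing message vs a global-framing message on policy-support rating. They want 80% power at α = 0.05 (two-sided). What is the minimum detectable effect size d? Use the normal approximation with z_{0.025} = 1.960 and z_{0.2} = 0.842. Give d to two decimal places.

d_min ≈ 0.17

For two independent groups of n = 552 each: d_min = (z_{α/2} + z_β)·√(2/n).
z-sum = 1.960 + 0.842 = 2.802.
d_min = 2.802 × √(2/552) = 2.802 × 0.0602 = 0.169.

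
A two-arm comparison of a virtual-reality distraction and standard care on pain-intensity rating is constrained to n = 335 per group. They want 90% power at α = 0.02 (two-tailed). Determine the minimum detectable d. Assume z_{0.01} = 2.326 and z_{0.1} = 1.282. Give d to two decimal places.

For two independent groups of n = 335 each: d_min = (z_{α/2} + z_β)·√(2/n).
z-sum = 2.326 + 1.282 = 3.608.
d_min = 3.608 × √(2/335) = 3.608 × 0.0773 = 0.279.

d_min ≈ 0.28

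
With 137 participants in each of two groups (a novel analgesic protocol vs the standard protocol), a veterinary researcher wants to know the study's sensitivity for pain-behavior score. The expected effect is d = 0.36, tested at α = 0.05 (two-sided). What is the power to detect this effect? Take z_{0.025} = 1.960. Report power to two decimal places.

power ≈ 0.85

For two equal groups, power = Φ(d·√(n/2) − z_{α/2}).
d·√(n/2) = 0.36 × √(137/2) = 0.36 × 8.276 = 2.980.
z_β = 2.980 − 1.960 = 1.020.
Power = Φ(1.020) = 0.846.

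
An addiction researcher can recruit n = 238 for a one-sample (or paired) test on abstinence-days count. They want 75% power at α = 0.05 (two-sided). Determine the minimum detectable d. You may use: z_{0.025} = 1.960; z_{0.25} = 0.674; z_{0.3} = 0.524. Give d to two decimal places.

d_min ≈ 0.17

For a single sample (or paired design) of n = 238: d_min = (z_{α/2} + z_β)/√n.
z-sum = 1.960 + 0.674 = 2.634.
d_min = 2.634 / √238 = 2.634 / 15.427 = 0.171.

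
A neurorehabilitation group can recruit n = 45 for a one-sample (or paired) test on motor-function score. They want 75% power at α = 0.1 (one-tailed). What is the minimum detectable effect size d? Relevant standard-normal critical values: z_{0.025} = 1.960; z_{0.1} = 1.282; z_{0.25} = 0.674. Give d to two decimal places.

For a single sample (or paired design) of n = 45: d_min = (z_{α} + z_β)/√n.
z-sum = 1.282 + 0.674 = 1.956.
d_min = 1.956 / √45 = 1.956 / 6.708 = 0.292.

d_min ≈ 0.29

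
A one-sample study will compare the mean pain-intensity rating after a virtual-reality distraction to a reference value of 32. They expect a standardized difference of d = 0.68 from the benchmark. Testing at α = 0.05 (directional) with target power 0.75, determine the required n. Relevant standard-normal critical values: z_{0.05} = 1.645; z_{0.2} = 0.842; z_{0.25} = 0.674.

For a one-sample test: n = ((z_{α} + z_β) / d)².
z_{α} + z_β = 1.645 + 0.674 = 2.319.
n = (2.319 / 0.68)² = 3.410² = 11.63.
Round up.

n = 12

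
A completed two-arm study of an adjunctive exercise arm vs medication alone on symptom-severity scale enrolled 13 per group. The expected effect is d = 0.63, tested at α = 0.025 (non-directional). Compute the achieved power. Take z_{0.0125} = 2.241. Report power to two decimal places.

power ≈ 0.26

For two equal groups, power = Φ(d·√(n/2) − z_{α/2}).
d·√(n/2) = 0.63 × √(13/2) = 0.63 × 2.550 = 1.606.
z_β = 1.606 − 2.241 = -0.635.
Power = Φ(-0.635) = 0.263.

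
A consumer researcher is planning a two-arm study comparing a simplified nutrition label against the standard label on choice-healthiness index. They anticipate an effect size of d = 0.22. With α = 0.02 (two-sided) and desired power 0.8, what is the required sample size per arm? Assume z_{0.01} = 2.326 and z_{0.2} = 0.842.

n = 415 per group

For two independent groups with equal n: n = 2·((z_{α/2} + z_β) / d)².
z_{α/2} + z_β = 2.326 + 0.842 = 3.168.
n = 2 × (3.168 / 0.22)² = 2 × 14.400² = 2 × 207.36 = 414.7.
Round up to the next whole participant.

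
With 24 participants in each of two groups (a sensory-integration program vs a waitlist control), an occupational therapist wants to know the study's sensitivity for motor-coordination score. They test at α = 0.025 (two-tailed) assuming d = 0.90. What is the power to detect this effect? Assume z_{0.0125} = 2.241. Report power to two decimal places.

power ≈ 0.81

For two equal groups, power = Φ(d·√(n/2) − z_{α/2}).
d·√(n/2) = 0.90 × √(24/2) = 0.90 × 3.464 = 3.118.
z_β = 3.118 − 2.241 = 0.877.
Power = Φ(0.877) = 0.810.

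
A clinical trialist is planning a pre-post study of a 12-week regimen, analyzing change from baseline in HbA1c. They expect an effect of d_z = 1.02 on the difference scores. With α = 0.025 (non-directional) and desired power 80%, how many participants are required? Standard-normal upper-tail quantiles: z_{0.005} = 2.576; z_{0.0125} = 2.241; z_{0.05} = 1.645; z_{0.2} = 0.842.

n = 10 pairs

For a paired (one-sample on differences) test: n = ((z_{α/2} + z_β) / d)².
z_{α/2} + z_β = 2.241 + 0.842 = 3.083.
n = (3.083 / 1.02)² = 3.023² = 9.14.
Round up.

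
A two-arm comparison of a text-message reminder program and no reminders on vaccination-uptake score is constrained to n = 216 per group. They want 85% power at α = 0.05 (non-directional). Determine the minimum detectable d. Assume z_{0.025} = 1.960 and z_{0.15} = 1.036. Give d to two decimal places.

For two independent groups of n = 216 each: d_min = (z_{α/2} + z_β)·√(2/n).
z-sum = 1.960 + 1.036 = 2.996.
d_min = 2.996 × √(2/216) = 2.996 × 0.0962 = 0.288.

d_min ≈ 0.29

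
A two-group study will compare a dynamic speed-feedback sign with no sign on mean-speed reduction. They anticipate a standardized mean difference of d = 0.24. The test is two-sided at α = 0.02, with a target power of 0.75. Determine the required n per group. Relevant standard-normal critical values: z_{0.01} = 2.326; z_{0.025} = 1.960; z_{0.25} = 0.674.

n = 313 per group

For two independent groups with equal n: n = 2·((z_{α/2} + z_β) / d)².
z_{α/2} + z_β = 2.326 + 0.674 = 3.000.
n = 2 × (3.000 / 0.24)² = 2 × 12.500² = 2 × 156.25 = 312.5.
Round up to the next whole participant.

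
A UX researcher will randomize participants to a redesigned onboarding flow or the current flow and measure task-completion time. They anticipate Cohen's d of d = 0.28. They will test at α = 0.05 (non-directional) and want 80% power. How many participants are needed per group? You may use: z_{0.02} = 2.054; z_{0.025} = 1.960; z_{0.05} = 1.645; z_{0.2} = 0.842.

For two independent groups with equal n: n = 2·((z_{α/2} + z_β) / d)².
z_{α/2} + z_β = 1.960 + 0.842 = 2.802.
n = 2 × (2.802 / 0.28)² = 2 × 10.007² = 2 × 100.14 = 200.3.
Round up to the next whole participant.

n = 201 per group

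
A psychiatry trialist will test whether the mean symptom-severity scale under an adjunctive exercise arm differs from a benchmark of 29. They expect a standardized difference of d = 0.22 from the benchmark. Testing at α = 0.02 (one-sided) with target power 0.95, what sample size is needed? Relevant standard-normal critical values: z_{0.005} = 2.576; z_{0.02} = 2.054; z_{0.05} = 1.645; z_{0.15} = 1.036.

n = 283

For a one-sample test: n = ((z_{α} + z_β) / d)².
z_{α} + z_β = 2.054 + 1.645 = 3.699.
n = (3.699 / 0.22)² = 16.814² = 282.70.
Round up.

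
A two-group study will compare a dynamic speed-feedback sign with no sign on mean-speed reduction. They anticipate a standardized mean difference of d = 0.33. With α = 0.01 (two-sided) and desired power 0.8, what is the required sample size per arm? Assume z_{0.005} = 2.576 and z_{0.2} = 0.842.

For two independent groups with equal n: n = 2·((z_{α/2} + z_β) / d)².
z_{α/2} + z_β = 2.576 + 0.842 = 3.418.
n = 2 × (3.418 / 0.33)² = 2 × 10.358² = 2 × 107.28 = 214.6.
Round up to the next whole participant.

n = 215 per group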